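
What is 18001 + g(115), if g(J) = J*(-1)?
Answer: 17886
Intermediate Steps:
g(J) = -J
18001 + g(115) = 18001 - 1*115 = 18001 - 115 = 17886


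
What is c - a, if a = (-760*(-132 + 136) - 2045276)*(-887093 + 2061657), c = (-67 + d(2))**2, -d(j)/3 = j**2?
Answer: 2405878240465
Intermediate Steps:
d(j) = -3*j**2
c = 6241 (c = (-67 - 3*2**2)**2 = (-67 - 3*4)**2 = (-67 - 12)**2 = (-79)**2 = 6241)
a = -2405878234224 (a = (-760*4 - 2045276)*1174564 = (-3040 - 2045276)*1174564 = -2048316*1174564 = -2405878234224)
c - a = 6241 - 1*(-2405878234224) = 6241 + 2405878234224 = 2405878240465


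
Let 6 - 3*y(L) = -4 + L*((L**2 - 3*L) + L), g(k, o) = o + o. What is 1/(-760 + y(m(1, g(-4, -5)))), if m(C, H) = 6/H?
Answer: -375/283633 ≈ -0.0013221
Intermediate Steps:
g(k, o) = 2*o
y(L) = 10/3 - L*(L**2 - 2*L)/3 (y(L) = 2 - (-4 + L*((L**2 - 3*L) + L))/3 = 2 - (-4 + L*(L**2 - 2*L))/3 = 2 + (4/3 - L*(L**2 - 2*L)/3) = 10/3 - L*(L**2 - 2*L)/3)
1/(-760 + y(m(1, g(-4, -5)))) = 1/(-760 + (10/3 - (6/((2*(-5))))**3/3 + 2*(6/((2*(-5))))**2/3)) = 1/(-760 + (10/3 - (6/(-10))**3/3 + 2*(6/(-10))**2/3)) = 1/(-760 + (10/3 - (6*(-1/10))**3/3 + 2*(6*(-1/10))**2/3)) = 1/(-760 + (10/3 - (-3/5)**3/3 + 2*(-3/5)**2/3)) = 1/(-760 + (10/3 - 1/3*(-27/125) + (2/3)*(9/25))) = 1/(-760 + (10/3 + 9/125 + 6/25)) = 1/(-760 + 1367/375) = 1/(-283633/375) = -375/283633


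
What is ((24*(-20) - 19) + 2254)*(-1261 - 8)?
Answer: -2227095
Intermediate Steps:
((24*(-20) - 19) + 2254)*(-1261 - 8) = ((-480 - 19) + 2254)*(-1269) = (-499 + 2254)*(-1269) = 1755*(-1269) = -2227095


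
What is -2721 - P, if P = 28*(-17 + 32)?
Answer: -3141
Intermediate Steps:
P = 420 (P = 28*15 = 420)
-2721 - P = -2721 - 1*420 = -2721 - 420 = -3141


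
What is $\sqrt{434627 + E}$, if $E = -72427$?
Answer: $10 \sqrt{3622} \approx 601.83$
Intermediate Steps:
$\sqrt{434627 + E} = \sqrt{434627 - 72427} = \sqrt{362200} = 10 \sqrt{3622}$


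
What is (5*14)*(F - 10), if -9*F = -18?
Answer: -560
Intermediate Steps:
F = 2 (F = -1/9*(-18) = 2)
(5*14)*(F - 10) = (5*14)*(2 - 10) = 70*(-8) = -560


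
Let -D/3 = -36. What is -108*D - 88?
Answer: -11752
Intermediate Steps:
D = 108 (D = -3*(-36) = 108)
-108*D - 88 = -108*108 - 88 = -11664 - 88 = -11752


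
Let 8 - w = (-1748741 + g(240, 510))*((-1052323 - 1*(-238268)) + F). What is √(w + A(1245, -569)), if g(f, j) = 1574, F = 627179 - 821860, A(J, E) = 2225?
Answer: I*√1762430248679 ≈ 1.3276e+6*I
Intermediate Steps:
F = -194681
w = -1762430250904 (w = 8 - (-1748741 + 1574)*((-1052323 - 1*(-238268)) - 194681) = 8 - (-1747167)*((-1052323 + 238268) - 194681) = 8 - (-1747167)*(-814055 - 194681) = 8 - (-1747167)*(-1008736) = 8 - 1*1762430250912 = 8 - 1762430250912 = -1762430250904)
√(w + A(1245, -569)) = √(-1762430250904 + 2225) = √(-1762430248679) = I*√1762430248679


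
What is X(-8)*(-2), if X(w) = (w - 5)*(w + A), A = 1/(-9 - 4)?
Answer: -210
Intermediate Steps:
A = -1/13 (A = 1/(-13) = -1/13 ≈ -0.076923)
X(w) = (-5 + w)*(-1/13 + w) (X(w) = (w - 5)*(w - 1/13) = (-5 + w)*(-1/13 + w))
X(-8)*(-2) = (5/13 + (-8)² - 66/13*(-8))*(-2) = (5/13 + 64 + 528/13)*(-2) = 105*(-2) = -210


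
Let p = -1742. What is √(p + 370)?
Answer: 14*I*√7 ≈ 37.041*I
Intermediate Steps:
√(p + 370) = √(-1742 + 370) = √(-1372) = 14*I*√7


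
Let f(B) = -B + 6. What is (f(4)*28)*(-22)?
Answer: -1232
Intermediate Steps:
f(B) = 6 - B
(f(4)*28)*(-22) = ((6 - 1*4)*28)*(-22) = ((6 - 4)*28)*(-22) = (2*28)*(-22) = 56*(-22) = -1232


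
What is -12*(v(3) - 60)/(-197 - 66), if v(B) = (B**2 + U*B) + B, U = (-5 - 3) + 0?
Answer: -864/263 ≈ -3.2852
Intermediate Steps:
U = -8 (U = -8 + 0 = -8)
v(B) = B**2 - 7*B (v(B) = (B**2 - 8*B) + B = B**2 - 7*B)
-12*(v(3) - 60)/(-197 - 66) = -12*(3*(-7 + 3) - 60)/(-197 - 66) = -12*(3*(-4) - 60)/(-263) = -12*(-12 - 60)*(-1)/263 = -(-864)*(-1)/263 = -12*72/263 = -864/263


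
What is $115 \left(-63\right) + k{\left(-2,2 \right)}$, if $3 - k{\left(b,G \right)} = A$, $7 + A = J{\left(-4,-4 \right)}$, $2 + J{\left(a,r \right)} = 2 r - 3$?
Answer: $-7222$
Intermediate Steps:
$J{\left(a,r \right)} = -5 + 2 r$ ($J{\left(a,r \right)} = -2 + \left(2 r - 3\right) = -2 + \left(-3 + 2 r\right) = -5 + 2 r$)
$A = -20$ ($A = -7 + \left(-5 + 2 \left(-4\right)\right) = -7 - 13 = -20$)
$k{\left(b,G \right)} = 23$ ($k{\left(b,G \right)} = 3 - -20 = 3 + 20 = 23$)
$115 \left(-63\right) + k{\left(-2,2 \right)} = 115 \left(-63\right) + 23 = -7245 + 23 = -7222$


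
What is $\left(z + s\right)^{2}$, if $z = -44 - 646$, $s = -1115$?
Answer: $3258025$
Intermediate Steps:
$z = -690$
$\left(z + s\right)^{2} = \left(-690 - 1115\right)^{2} = \left(-1805\right)^{2} = 3258025$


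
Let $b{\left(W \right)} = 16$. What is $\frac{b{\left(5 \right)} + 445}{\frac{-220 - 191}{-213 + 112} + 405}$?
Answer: $\frac{46561}{41316} \approx 1.1269$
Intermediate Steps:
$\frac{b{\left(5 \right)} + 445}{\frac{-220 - 191}{-213 + 112} + 405} = \frac{16 + 445}{\frac{-220 - 191}{-213 + 112} + 405} = \frac{461}{- \frac{411}{-101} + 405} = \frac{461}{\left(-411\right) \left(- \frac{1}{101}\right) + 405} = \frac{461}{\frac{411}{101} + 405} = \frac{461}{\frac{41316}{101}} = 461 \cdot \frac{101}{41316} = \frac{46561}{41316}$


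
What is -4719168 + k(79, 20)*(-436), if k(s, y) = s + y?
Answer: -4762332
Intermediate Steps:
-4719168 + k(79, 20)*(-436) = -4719168 + (79 + 20)*(-436) = -4719168 + 99*(-436) = -4719168 - 43164 = -4762332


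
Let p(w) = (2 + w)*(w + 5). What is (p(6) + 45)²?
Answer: 17689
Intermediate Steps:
p(w) = (2 + w)*(5 + w)
(p(6) + 45)² = ((10 + 6² + 7*6) + 45)² = ((10 + 36 + 42) + 45)² = (88 + 45)² = 133² = 17689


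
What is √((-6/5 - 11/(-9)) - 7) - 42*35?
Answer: -1470 + I*√1570/15 ≈ -1470.0 + 2.6415*I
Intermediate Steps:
√((-6/5 - 11/(-9)) - 7) - 42*35 = √((-6*⅕ - 11*(-⅑)) - 7) - 1470 = √((-6/5 + 11/9) - 7) - 1470 = √(1/45 - 7) - 1470 = √(-314/45) - 1470 = I*√1570/15 - 1470 = -1470 + I*√1570/15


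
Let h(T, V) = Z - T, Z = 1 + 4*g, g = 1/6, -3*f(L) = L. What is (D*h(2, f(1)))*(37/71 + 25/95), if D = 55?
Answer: -58190/4047 ≈ -14.379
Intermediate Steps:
f(L) = -L/3
g = ⅙ ≈ 0.16667
Z = 5/3 (Z = 1 + 4*(⅙) = 1 + ⅔ = 5/3 ≈ 1.6667)
h(T, V) = 5/3 - T
(D*h(2, f(1)))*(37/71 + 25/95) = (55*(5/3 - 1*2))*(37/71 + 25/95) = (55*(5/3 - 2))*(37*(1/71) + 25*(1/95)) = (55*(-⅓))*(37/71 + 5/19) = -55/3*1058/1349 = -58190/4047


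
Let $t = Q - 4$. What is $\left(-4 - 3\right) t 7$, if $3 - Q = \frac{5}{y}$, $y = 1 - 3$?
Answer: $- \frac{147}{2} \approx -73.5$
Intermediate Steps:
$y = -2$
$Q = \frac{11}{2}$ ($Q = 3 - \frac{5}{-2} = 3 - 5 \left(- \frac{1}{2}\right) = 3 - - \frac{5}{2} = 3 + \frac{5}{2} = \frac{11}{2} \approx 5.5$)
$t = \frac{3}{2}$ ($t = \frac{11}{2} - 4 = \frac{3}{2} \approx 1.5$)
$\left(-4 - 3\right) t 7 = \left(-4 - 3\right) \frac{3}{2} \cdot 7 = \left(-7\right) \frac{3}{2} \cdot 7 = \left(- \frac{21}{2}\right) 7 = - \frac{147}{2}$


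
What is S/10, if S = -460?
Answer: -46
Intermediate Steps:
S/10 = -460/10 = -460*⅒ = -46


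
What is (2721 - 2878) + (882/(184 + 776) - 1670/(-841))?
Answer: -20735093/134560 ≈ -154.10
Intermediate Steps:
(2721 - 2878) + (882/(184 + 776) - 1670/(-841)) = -157 + (882/960 - 1670*(-1/841)) = -157 + (882*(1/960) + 1670/841) = -157 + (147/160 + 1670/841) = -157 + 390827/134560 = -20735093/134560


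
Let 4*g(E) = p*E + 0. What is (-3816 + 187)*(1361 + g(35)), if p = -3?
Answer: -19375231/4 ≈ -4.8438e+6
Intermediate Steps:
g(E) = -3*E/4 (g(E) = (-3*E + 0)/4 = (-3*E)/4 = -3*E/4)
(-3816 + 187)*(1361 + g(35)) = (-3816 + 187)*(1361 - 3/4*35) = -3629*(1361 - 105/4) = -3629*5339/4 = -19375231/4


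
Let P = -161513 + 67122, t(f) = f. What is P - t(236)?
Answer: -94627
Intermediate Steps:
P = -94391
P - t(236) = -94391 - 1*236 = -94391 - 236 = -94627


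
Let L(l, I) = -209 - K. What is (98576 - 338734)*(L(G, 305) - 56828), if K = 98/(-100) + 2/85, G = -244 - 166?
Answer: 5821506410323/425 ≈ 1.3698e+10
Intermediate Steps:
G = -410
K = -813/850 (K = 98*(-1/100) + 2*(1/85) = -49/50 + 2/85 = -813/850 ≈ -0.95647)
L(l, I) = -176837/850 (L(l, I) = -209 - 1*(-813/850) = -209 + 813/850 = -176837/850)
(98576 - 338734)*(L(G, 305) - 56828) = (98576 - 338734)*(-176837/850 - 56828) = -240158*(-48480637/850) = 5821506410323/425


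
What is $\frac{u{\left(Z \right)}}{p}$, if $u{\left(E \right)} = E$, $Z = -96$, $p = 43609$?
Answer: $- \frac{96}{43609} \approx -0.0022014$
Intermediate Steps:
$\frac{u{\left(Z \right)}}{p} = - \frac{96}{43609}$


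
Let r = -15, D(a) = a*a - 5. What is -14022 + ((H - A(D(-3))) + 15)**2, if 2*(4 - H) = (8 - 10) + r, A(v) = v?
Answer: -53879/4 ≈ -13470.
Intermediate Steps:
D(a) = -5 + a**2 (D(a) = a**2 - 5 = -5 + a**2)
H = 25/2 (H = 4 - ((8 - 10) - 15)/2 = 4 - (-2 - 15)/2 = 4 - 1/2*(-17) = 4 + 17/2 = 25/2 ≈ 12.500)
-14022 + ((H - A(D(-3))) + 15)**2 = -14022 + ((25/2 - (-5 + (-3)**2)) + 15)**2 = -14022 + ((25/2 - (-5 + 9)) + 15)**2 = -14022 + ((25/2 - 1*4) + 15)**2 = -14022 + ((25/2 - 4) + 15)**2 = -14022 + (17/2 + 15)**2 = -14022 + (47/2)**2 = -14022 + 2209/4 = -53879/4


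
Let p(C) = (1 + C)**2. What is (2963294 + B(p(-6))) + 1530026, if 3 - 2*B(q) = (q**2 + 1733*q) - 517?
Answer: 4471605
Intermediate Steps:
B(q) = 260 - 1733*q/2 - q**2/2 (B(q) = 3/2 - ((q**2 + 1733*q) - 517)/2 = 3/2 - (-517 + q**2 + 1733*q)/2 = 3/2 + (517/2 - 1733*q/2 - q**2/2) = 260 - 1733*q/2 - q**2/2)
(2963294 + B(p(-6))) + 1530026 = (2963294 + (260 - 1733*(1 - 6)**2/2 - (1 - 6)**4/2)) + 1530026 = (2963294 + (260 - 1733/2*(-5)**2 - ((-5)**2)**2/2)) + 1530026 = (2963294 + (260 - 1733/2*25 - 1/2*25**2)) + 1530026 = (2963294 + (260 - 43325/2 - 1/2*625)) + 1530026 = (2963294 + (260 - 43325/2 - 625/2)) + 1530026 = (2963294 - 21715) + 1530026 = 2941579 + 1530026 = 4471605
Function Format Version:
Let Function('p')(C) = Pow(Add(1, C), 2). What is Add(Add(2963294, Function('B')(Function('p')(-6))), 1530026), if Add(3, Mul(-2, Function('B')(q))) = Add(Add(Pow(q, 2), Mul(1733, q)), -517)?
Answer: 4471605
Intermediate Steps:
Function('B')(q) = Add(260, Mul(Rational(-1733, 2), q), Mul(Rational(-1, 2), Pow(q, 2))) (Function('B')(q) = Add(Rational(3, 2), Mul(Rational(-1, 2), Add(Add(Pow(q, 2), Mul(1733, q)), -517))) = Add(Rational(3, 2), Mul(Rational(-1, 2), Add(-517, Pow(q, 2), Mul(1733, q)))) = Add(Rational(3, 2), Add(Rational(517, 2), Mul(Rational(-1733, 2), q), Mul(Rational(-1, 2), Pow(q, 2)))) = Add(260, Mul(Rational(-1733, 2), q), Mul(Rational(-1, 2), Pow(q, 2))))
Add(Add(2963294, Function('B')(Function('p')(-6))), 1530026) = Add(Add(2963294, Add(260, Mul(Rational(-1733, 2), Pow(Add(1, -6), 2)), Mul(Rational(-1, 2), Pow(Pow(Add(1, -6), 2), 2)))), 1530026) = Add(Add(2963294, Add(260, Mul(Rational(-1733, 2), Pow(-5, 2)), Mul(Rational(-1, 2), Pow(Pow(-5, 2), 2)))), 1530026) = Add(Add(2963294, Add(260, Mul(Rational(-1733, 2), 25), Mul(Rational(-1, 2), Pow(25, 2)))), 1530026) = Add(Add(2963294, Add(260, Rational(-43325, 2), Mul(Rational(-1, 2), 625))), 1530026) = Add(Add(2963294, Add(260, Rational(-43325, 2), Rational(-625, 2))), 1530026) = Add(Add(2963294, -21715), 1530026) = Add(2941579, 1530026) = 4471605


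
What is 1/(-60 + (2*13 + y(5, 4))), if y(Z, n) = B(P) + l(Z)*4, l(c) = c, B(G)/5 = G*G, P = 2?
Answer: ⅙ ≈ 0.16667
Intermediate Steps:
B(G) = 5*G² (B(G) = 5*(G*G) = 5*G²)
y(Z, n) = 20 + 4*Z (y(Z, n) = 5*2² + Z*4 = 5*4 + 4*Z = 20 + 4*Z)
1/(-60 + (2*13 + y(5, 4))) = 1/(-60 + (2*13 + (20 + 4*5))) = 1/(-60 + (26 + (20 + 20))) = 1/(-60 + (26 + 40)) = 1/(-60 + 66) = 1/6 = ⅙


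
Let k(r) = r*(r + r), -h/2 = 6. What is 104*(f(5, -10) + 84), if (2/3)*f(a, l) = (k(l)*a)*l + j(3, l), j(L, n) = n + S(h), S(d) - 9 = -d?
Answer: -1549548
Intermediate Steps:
h = -12 (h = -2*6 = -12)
S(d) = 9 - d
j(L, n) = 21 + n (j(L, n) = n + (9 - 1*(-12)) = n + (9 + 12) = n + 21 = 21 + n)
k(r) = 2*r² (k(r) = r*(2*r) = 2*r²)
f(a, l) = 63/2 + 3*l/2 + 3*a*l³ (f(a, l) = 3*(((2*l²)*a)*l + (21 + l))/2 = 3*((2*a*l²)*l + (21 + l))/2 = 3*(2*a*l³ + (21 + l))/2 = 3*(21 + l + 2*a*l³)/2 = 63/2 + 3*l/2 + 3*a*l³)
104*(f(5, -10) + 84) = 104*((63/2 + (3/2)*(-10) + 3*5*(-10)³) + 84) = 104*((63/2 - 15 + 3*5*(-1000)) + 84) = 104*((63/2 - 15 - 15000) + 84) = 104*(-29967/2 + 84) = 104*(-29799/2) = -1549548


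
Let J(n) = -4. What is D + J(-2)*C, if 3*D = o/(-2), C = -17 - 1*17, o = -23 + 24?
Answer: 815/6 ≈ 135.83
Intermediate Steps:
o = 1
C = -34 (C = -17 - 17 = -34)
D = -1/6 (D = (1/(-2))/3 = (1*(-1/2))/3 = (1/3)*(-1/2) = -1/6 ≈ -0.16667)
D + J(-2)*C = -1/6 - 4*(-34) = -1/6 + 136 = 815/6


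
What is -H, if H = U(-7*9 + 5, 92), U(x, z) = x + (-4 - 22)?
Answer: 84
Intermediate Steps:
U(x, z) = -26 + x (U(x, z) = x - 26 = -26 + x)
H = -84 (H = -26 + (-7*9 + 5) = -26 + (-63 + 5) = -26 - 58 = -84)
-H = -1*(-84) = 84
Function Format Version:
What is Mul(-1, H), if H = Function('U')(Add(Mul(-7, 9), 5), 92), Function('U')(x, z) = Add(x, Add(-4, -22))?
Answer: 84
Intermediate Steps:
Function('U')(x, z) = Add(-26, x) (Function('U')(x, z) = Add(x, -26) = Add(-26, x))
H = -84 (H = Add(-26, Add(Mul(-7, 9), 5)) = Add(-26, Add(-63, 5)) = Add(-26, -58) = -84)
Mul(-1, H) = Mul(-1, -84) = 84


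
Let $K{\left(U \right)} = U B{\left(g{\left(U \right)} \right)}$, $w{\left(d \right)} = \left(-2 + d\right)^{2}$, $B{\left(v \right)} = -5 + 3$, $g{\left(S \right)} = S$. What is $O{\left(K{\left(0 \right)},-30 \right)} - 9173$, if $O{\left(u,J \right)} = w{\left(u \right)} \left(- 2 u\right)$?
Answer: $-9173$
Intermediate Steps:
$B{\left(v \right)} = -2$
$K{\left(U \right)} = - 2 U$ ($K{\left(U \right)} = U \left(-2\right) = - 2 U$)
$O{\left(u,J \right)} = - 2 u \left(-2 + u\right)^{2}$ ($O{\left(u,J \right)} = \left(-2 + u\right)^{2} \left(- 2 u\right) = - 2 u \left(-2 + u\right)^{2}$)
$O{\left(K{\left(0 \right)},-30 \right)} - 9173 = - 2 \left(\left(-2\right) 0\right) \left(-2 - 0\right)^{2} - 9173 = \left(-2\right) 0 \left(-2 + 0\right)^{2} - 9173 = \left(-2\right) 0 \left(-2\right)^{2} - 9173 = \left(-2\right) 0 \cdot 4 - 9173 = 0 - 9173 = -9173$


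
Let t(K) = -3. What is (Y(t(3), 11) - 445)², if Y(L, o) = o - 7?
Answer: 194481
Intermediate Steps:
Y(L, o) = -7 + o
(Y(t(3), 11) - 445)² = ((-7 + 11) - 445)² = (4 - 445)² = (-441)² = 194481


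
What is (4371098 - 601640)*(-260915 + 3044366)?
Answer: 10492101639558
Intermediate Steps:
(4371098 - 601640)*(-260915 + 3044366) = 3769458*2783451 = 10492101639558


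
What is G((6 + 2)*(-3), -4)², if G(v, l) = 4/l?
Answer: 1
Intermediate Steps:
G((6 + 2)*(-3), -4)² = (4/(-4))² = (4*(-¼))² = (-1)² = 1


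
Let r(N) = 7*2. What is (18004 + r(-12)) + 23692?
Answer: 41710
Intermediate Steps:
r(N) = 14
(18004 + r(-12)) + 23692 = (18004 + 14) + 23692 = 18018 + 23692 = 41710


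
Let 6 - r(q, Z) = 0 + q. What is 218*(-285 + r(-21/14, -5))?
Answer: -60495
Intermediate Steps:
r(q, Z) = 6 - q (r(q, Z) = 6 - (0 + q) = 6 - q)
218*(-285 + r(-21/14, -5)) = 218*(-285 + (6 - (-21)/14)) = 218*(-285 + (6 - 1*(-3/2))) = 218*(-285 + (6 + 3/2)) = 218*(-285 + 15/2) = 218*(-555/2) = -60495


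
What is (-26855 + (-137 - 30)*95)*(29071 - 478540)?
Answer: 19201315680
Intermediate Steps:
(-26855 + (-137 - 30)*95)*(29071 - 478540) = (-26855 - 167*95)*(-449469) = (-26855 - 15865)*(-449469) = -42720*(-449469) = 19201315680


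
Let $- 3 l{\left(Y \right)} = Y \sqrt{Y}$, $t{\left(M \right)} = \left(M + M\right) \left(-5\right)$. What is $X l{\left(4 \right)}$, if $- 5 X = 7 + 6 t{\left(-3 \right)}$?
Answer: $\frac{1496}{15} \approx 99.733$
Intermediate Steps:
$t{\left(M \right)} = - 10 M$ ($t{\left(M \right)} = 2 M \left(-5\right) = - 10 M$)
$l{\left(Y \right)} = - \frac{Y^{\frac{3}{2}}}{3}$ ($l{\left(Y \right)} = - \frac{Y \sqrt{Y}}{3} = - \frac{Y^{\frac{3}{2}}}{3}$)
$X = - \frac{187}{5}$ ($X = - \frac{7 + 6 \left(\left(-10\right) \left(-3\right)\right)}{5} = - \frac{7 + 6 \cdot 30}{5} = - \frac{7 + 180}{5} = \left(- \frac{1}{5}\right) 187 = - \frac{187}{5} \approx -37.4$)
$X l{\left(4 \right)} = - \frac{187 \left(- \frac{4^{\frac{3}{2}}}{3}\right)}{5} = - \frac{187 \left(\left(- \frac{1}{3}\right) 8\right)}{5} = \left(- \frac{187}{5}\right) \left(- \frac{8}{3}\right) = \frac{1496}{15}$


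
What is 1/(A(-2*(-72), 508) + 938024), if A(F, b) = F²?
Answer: 1/958760 ≈ 1.0430e-6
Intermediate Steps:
1/(A(-2*(-72), 508) + 938024) = 1/((-2*(-72))² + 938024) = 1/(144² + 938024) = 1/(20736 + 938024) = 1/958760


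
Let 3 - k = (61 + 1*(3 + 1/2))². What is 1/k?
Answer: -4/16629 ≈ -0.00024054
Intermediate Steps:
k = -16629/4 (k = 3 - (61 + 1*(3 + 1/2))² = 3 - (61 + 1*(3 + ½))² = 3 - (61 + 1*(7/2))² = 3 - (61 + 7/2)² = 3 - (129/2)² = 3 - 1*16641/4 = 3 - 16641/4 = -16629/4 ≈ -4157.3)
1/k = 1/(-16629/4) = -4/16629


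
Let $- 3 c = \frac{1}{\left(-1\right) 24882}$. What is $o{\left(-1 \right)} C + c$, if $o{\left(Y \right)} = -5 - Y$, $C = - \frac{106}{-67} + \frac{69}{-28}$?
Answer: $\frac{123539599}{35008974} \approx 3.5288$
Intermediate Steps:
$c = \frac{1}{74646}$ ($c = - \frac{1}{3 \left(\left(-1\right) 24882\right)} = - \frac{1}{3 \left(-24882\right)} = \left(- \frac{1}{3}\right) \left(- \frac{1}{24882}\right) = \frac{1}{74646} \approx 1.3397 \cdot 10^{-5}$)
$C = - \frac{1655}{1876}$ ($C = \left(-106\right) \left(- \frac{1}{67}\right) + 69 \left(- \frac{1}{28}\right) = \frac{106}{67} - \frac{69}{28} = - \frac{1655}{1876} \approx -0.8822$)
$o{\left(-1 \right)} C + c = \left(-5 - -1\right) \left(- \frac{1655}{1876}\right) + \frac{1}{74646} = \left(-5 + 1\right) \left(- \frac{1655}{1876}\right) + \frac{1}{74646} = \left(-4\right) \left(- \frac{1655}{1876}\right) + \frac{1}{74646} = \frac{1655}{469} + \frac{1}{74646} = \frac{123539599}{35008974}$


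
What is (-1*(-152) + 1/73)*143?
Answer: 1586871/73 ≈ 21738.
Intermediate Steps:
(-1*(-152) + 1/73)*143 = (152 + 1/73)*143 = (11097/73)*143 = 1586871/73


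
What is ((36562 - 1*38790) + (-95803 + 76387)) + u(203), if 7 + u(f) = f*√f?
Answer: -21651 + 203*√203 ≈ -18759.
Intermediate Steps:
u(f) = -7 + f^(3/2) (u(f) = -7 + f*√f = -7 + f^(3/2))
((36562 - 1*38790) + (-95803 + 76387)) + u(203) = ((36562 - 1*38790) + (-95803 + 76387)) + (-7 + 203^(3/2)) = ((36562 - 38790) - 19416) + (-7 + 203*√203) = (-2228 - 19416) + (-7 + 203*√203) = -21644 + (-7 + 203*√203) = -21651 + 203*√203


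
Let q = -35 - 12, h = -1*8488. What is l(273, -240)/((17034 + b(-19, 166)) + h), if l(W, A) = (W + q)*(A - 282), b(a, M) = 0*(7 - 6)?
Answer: -58986/4273 ≈ -13.804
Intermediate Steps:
b(a, M) = 0 (b(a, M) = 0*1 = 0)
h = -8488
q = -47
l(W, A) = (-282 + A)*(-47 + W) (l(W, A) = (W - 47)*(A - 282) = (-47 + W)*(-282 + A) = (-282 + A)*(-47 + W))
l(273, -240)/((17034 + b(-19, 166)) + h) = (13254 - 282*273 - 47*(-240) - 240*273)/((17034 + 0) - 8488) = (13254 - 76986 + 11280 - 65520)/(17034 - 8488) = -117972/8546 = -117972*1/8546 = -58986/4273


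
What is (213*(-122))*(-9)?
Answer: 233874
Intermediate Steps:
(213*(-122))*(-9) = -25986*(-9) = 233874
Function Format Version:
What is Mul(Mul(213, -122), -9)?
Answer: 233874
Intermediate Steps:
Mul(Mul(213, -122), -9) = Mul(-25986, -9) = 233874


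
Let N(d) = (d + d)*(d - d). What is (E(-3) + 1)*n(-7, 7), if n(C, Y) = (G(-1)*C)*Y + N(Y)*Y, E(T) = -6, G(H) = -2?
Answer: -490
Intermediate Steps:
N(d) = 0 (N(d) = (2*d)*0 = 0)
n(C, Y) = -2*C*Y (n(C, Y) = (-2*C)*Y + 0*Y = -2*C*Y + 0 = -2*C*Y)
(E(-3) + 1)*n(-7, 7) = (-6 + 1)*(-2*(-7)*7) = -5*98 = -490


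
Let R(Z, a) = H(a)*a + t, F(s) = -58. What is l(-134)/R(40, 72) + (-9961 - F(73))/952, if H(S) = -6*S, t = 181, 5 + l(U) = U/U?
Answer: -18013333/1731688 ≈ -10.402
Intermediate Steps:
l(U) = -4 (l(U) = -5 + U/U = -5 + 1 = -4)
R(Z, a) = 181 - 6*a² (R(Z, a) = (-6*a)*a + 181 = -6*a² + 181 = 181 - 6*a²)
l(-134)/R(40, 72) + (-9961 - F(73))/952 = -4/(181 - 6*72²) + (-9961 - 1*(-58))/952 = -4/(181 - 6*5184) + (-9961 + 58)*(1/952) = -4/(181 - 31104) - 9903*1/952 = -4/(-30923) - 9903/952 = -4*(-1/30923) - 9903/952 = 4/30923 - 9903/952 = -18013333/1731688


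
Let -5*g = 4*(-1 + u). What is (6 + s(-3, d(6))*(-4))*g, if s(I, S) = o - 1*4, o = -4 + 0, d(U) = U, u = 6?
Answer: -152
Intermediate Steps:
o = -4
s(I, S) = -8 (s(I, S) = -4 - 1*4 = -4 - 4 = -8)
g = -4 (g = -4*(-1 + 6)/5 = -4*5/5 = -1/5*20 = -4)
(6 + s(-3, d(6))*(-4))*g = (6 - 8*(-4))*(-4) = (6 + 32)*(-4) = 38*(-4) = -152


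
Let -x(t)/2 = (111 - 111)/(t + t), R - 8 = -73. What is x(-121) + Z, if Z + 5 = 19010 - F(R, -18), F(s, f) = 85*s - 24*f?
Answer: 24098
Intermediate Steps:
R = -65 (R = 8 - 73 = -65)
x(t) = 0 (x(t) = -2*(111 - 111)/(t + t) = -0/(2*t) = -0*1/(2*t) = -2*0 = 0)
F(s, f) = -24*f + 85*s
Z = 24098 (Z = -5 + (19010 - (-24*(-18) + 85*(-65))) = -5 + (19010 - (432 - 5525)) = -5 + (19010 - 1*(-5093)) = -5 + (19010 + 5093) = -5 + 24103 = 24098)
x(-121) + Z = 0 + 24098 = 24098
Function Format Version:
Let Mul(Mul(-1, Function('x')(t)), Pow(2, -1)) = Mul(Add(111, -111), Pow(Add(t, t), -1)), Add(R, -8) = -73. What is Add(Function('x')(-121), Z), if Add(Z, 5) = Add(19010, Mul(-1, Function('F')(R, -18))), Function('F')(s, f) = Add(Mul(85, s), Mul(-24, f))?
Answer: 24098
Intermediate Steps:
R = -65 (R = Add(8, -73) = -65)
Function('x')(t) = 0 (Function('x')(t) = Mul(-2, Mul(Add(111, -111), Pow(Add(t, t), -1))) = Mul(-2, Mul(0, Pow(Mul(2, t), -1))) = Mul(-2, Mul(0, Mul(Rational(1, 2), Pow(t, -1)))) = Mul(-2, 0) = 0)
Function('F')(s, f) = Add(Mul(-24, f), Mul(85, s))
Z = 24098 (Z = Add(-5, Add(19010, Mul(-1, Add(Mul(-24, -18), Mul(85, -65))))) = Add(-5, Add(19010, Mul(-1, Add(432, -5525)))) = Add(-5, Add(19010, Mul(-1, -5093))) = Add(-5, Add(19010, 5093)) = Add(-5, 24103) = 24098)
Add(Function('x')(-121), Z) = Add(0, 24098) = 24098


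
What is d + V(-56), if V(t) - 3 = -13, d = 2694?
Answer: 2684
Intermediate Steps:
V(t) = -10 (V(t) = 3 - 13 = -10)
d + V(-56) = 2694 - 10 = 2684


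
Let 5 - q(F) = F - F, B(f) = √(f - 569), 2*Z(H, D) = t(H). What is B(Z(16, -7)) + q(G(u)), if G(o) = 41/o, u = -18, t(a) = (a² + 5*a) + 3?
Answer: 5 + I*√1598/2 ≈ 5.0 + 19.987*I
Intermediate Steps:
t(a) = 3 + a² + 5*a
Z(H, D) = 3/2 + H²/2 + 5*H/2 (Z(H, D) = (3 + H² + 5*H)/2 = 3/2 + H²/2 + 5*H/2)
B(f) = √(-569 + f)
q(F) = 5 (q(F) = 5 - (F - F) = 5 - 1*0 = 5 + 0 = 5)
B(Z(16, -7)) + q(G(u)) = √(-569 + (3/2 + (½)*16² + (5/2)*16)) + 5 = √(-569 + (3/2 + (½)*256 + 40)) + 5 = √(-569 + (3/2 + 128 + 40)) + 5 = √(-569 + 339/2) + 5 = √(-799/2) + 5 = I*√1598/2 + 5 = 5 + I*√1598/2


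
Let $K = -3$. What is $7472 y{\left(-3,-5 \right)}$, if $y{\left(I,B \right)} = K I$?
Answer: $67248$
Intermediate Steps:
$y{\left(I,B \right)} = - 3 I$
$7472 y{\left(-3,-5 \right)} = 7472 \left(\left(-3\right) \left(-3\right)\right) = 7472 \cdot 9 = 67248$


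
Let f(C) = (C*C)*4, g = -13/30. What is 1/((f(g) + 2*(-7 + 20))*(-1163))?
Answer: -225/7000097 ≈ -3.2142e-5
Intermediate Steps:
g = -13/30 (g = -13*1/30 = -13/30 ≈ -0.43333)
f(C) = 4*C² (f(C) = C²*4 = 4*C²)
1/((f(g) + 2*(-7 + 20))*(-1163)) = 1/((4*(-13/30)² + 2*(-7 + 20))*(-1163)) = 1/((4*(169/900) + 2*13)*(-1163)) = 1/((169/225 + 26)*(-1163)) = 1/((6019/225)*(-1163)) = 1/(-7000097/225) = -225/7000097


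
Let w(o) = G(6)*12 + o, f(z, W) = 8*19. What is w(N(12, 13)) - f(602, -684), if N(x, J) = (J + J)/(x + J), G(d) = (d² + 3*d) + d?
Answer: 14226/25 ≈ 569.04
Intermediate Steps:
f(z, W) = 152
G(d) = d² + 4*d
N(x, J) = 2*J/(J + x) (N(x, J) = (2*J)/(J + x) = 2*J/(J + x))
w(o) = 720 + o (w(o) = (6*(4 + 6))*12 + o = (6*10)*12 + o = 60*12 + o = 720 + o)
w(N(12, 13)) - f(602, -684) = (720 + 2*13/(13 + 12)) - 1*152 = (720 + 2*13/25) - 152 = (720 + 2*13*(1/25)) - 152 = (720 + 26/25) - 152 = 18026/25 - 152 = 14226/25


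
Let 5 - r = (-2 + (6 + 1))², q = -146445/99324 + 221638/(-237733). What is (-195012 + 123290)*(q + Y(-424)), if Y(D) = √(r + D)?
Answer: 679312315869439/3935432082 - 143444*I*√111 ≈ 1.7261e+5 - 1.5113e+6*I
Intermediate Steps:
q = -18942927299/7870864164 (q = -146445*1/99324 + 221638*(-1/237733) = -48815/33108 - 221638/237733 = -18942927299/7870864164 ≈ -2.4067)
r = -20 (r = 5 - (-2 + (6 + 1))² = 5 - (-2 + 7)² = 5 - 1*5² = 5 - 1*25 = 5 - 25 = -20)
Y(D) = √(-20 + D)
(-195012 + 123290)*(q + Y(-424)) = (-195012 + 123290)*(-18942927299/7870864164 + √(-20 - 424)) = -71722*(-18942927299/7870864164 + √(-444)) = -71722*(-18942927299/7870864164 + 2*I*√111) = 679312315869439/3935432082 - 143444*I*√111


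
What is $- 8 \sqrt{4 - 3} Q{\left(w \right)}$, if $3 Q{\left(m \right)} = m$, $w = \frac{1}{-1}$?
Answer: $\frac{8}{3} \approx 2.6667$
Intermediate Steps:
$w = -1$
$Q{\left(m \right)} = \frac{m}{3}$
$- 8 \sqrt{4 - 3} Q{\left(w \right)} = - 8 \sqrt{4 - 3} \cdot \frac{1}{3} \left(-1\right) = - 8 \sqrt{1} \left(- \frac{1}{3}\right) = \left(-8\right) 1 \left(- \frac{1}{3}\right) = \left(-8\right) \left(- \frac{1}{3}\right) = \frac{8}{3}$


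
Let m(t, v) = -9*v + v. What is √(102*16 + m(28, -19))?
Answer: 2*√446 ≈ 42.237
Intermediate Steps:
m(t, v) = -8*v
√(102*16 + m(28, -19)) = √(102*16 - 8*(-19)) = √(1632 + 152) = √1784 = 2*√446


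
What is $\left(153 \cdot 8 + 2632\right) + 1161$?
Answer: $5017$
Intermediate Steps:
$\left(153 \cdot 8 + 2632\right) + 1161 = \left(1224 + 2632\right) + 1161 = 3856 + 1161 = 5017$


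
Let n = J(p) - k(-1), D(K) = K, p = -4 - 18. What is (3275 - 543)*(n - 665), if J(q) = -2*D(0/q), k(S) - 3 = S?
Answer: -1822244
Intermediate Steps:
p = -22
k(S) = 3 + S
J(q) = 0 (J(q) = -0/q = -2*0 = 0)
n = -2 (n = 0 - (3 - 1) = 0 - 1*2 = 0 - 2 = -2)
(3275 - 543)*(n - 665) = (3275 - 543)*(-2 - 665) = 2732*(-667) = -1822244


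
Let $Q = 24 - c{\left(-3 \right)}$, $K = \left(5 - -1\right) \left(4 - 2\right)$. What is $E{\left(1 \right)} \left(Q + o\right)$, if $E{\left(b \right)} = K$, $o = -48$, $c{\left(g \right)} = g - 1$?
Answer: $-240$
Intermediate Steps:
$c{\left(g \right)} = -1 + g$
$K = 12$ ($K = \left(5 + 1\right) \left(4 - 2\right) = 6 \cdot 2 = 12$)
$E{\left(b \right)} = 12$
$Q = 28$ ($Q = 24 - \left(-1 - 3\right) = 24 - -4 = 24 + 4 = 28$)
$E{\left(1 \right)} \left(Q + o\right) = 12 \left(28 - 48\right) = 12 \left(-20\right) = -240$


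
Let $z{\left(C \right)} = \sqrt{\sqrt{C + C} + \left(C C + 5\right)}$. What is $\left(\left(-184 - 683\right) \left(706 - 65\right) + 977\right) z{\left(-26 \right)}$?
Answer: $- 554770 \sqrt{681 + 2 i \sqrt{13}} \approx -1.4477 \cdot 10^{7} - 76649.0 i$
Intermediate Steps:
$z{\left(C \right)} = \sqrt{5 + C^{2} + \sqrt{2} \sqrt{C}}$ ($z{\left(C \right)} = \sqrt{\sqrt{2 C} + \left(C^{2} + 5\right)} = \sqrt{\sqrt{2} \sqrt{C} + \left(5 + C^{2}\right)} = \sqrt{5 + C^{2} + \sqrt{2} \sqrt{C}}$)
$\left(\left(-184 - 683\right) \left(706 - 65\right) + 977\right) z{\left(-26 \right)} = \left(\left(-184 - 683\right) \left(706 - 65\right) + 977\right) \sqrt{5 + \left(-26\right)^{2} + \sqrt{2} \sqrt{-26}} = \left(\left(-867\right) 641 + 977\right) \sqrt{5 + 676 + \sqrt{2} i \sqrt{26}} = \left(-555747 + 977\right) \sqrt{5 + 676 + 2 i \sqrt{13}} = - 554770 \sqrt{681 + 2 i \sqrt{13}}$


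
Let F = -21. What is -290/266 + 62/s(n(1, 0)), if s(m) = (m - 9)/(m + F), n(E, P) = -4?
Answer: 204265/1729 ≈ 118.14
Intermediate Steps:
s(m) = (-9 + m)/(-21 + m) (s(m) = (m - 9)/(m - 21) = (-9 + m)/(-21 + m))
-290/266 + 62/s(n(1, 0)) = -290/266 + 62/(((-9 - 4)/(-21 - 4))) = -290*1/266 + 62/((-13/(-25))) = -145/133 + 62/((-1/25*(-13))) = -145/133 + 62/(13/25) = -145/133 + 62*(25/13) = -145/133 + 1550/13 = 204265/1729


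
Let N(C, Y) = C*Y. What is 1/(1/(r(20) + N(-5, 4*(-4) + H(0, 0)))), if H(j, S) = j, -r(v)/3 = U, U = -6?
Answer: 98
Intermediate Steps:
r(v) = 18 (r(v) = -3*(-6) = 18)
1/(1/(r(20) + N(-5, 4*(-4) + H(0, 0)))) = 1/(1/(18 - 5*(4*(-4) + 0))) = 1/(1/(18 - 5*(-16 + 0))) = 1/(1/(18 - 5*(-16))) = 1/(1/(18 + 80)) = 1/(1/98) = 98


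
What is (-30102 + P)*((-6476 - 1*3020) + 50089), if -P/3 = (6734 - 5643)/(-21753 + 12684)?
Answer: -3693851572215/3023 ≈ -1.2219e+9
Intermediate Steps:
P = 1091/3023 (P = -3*(6734 - 5643)/(-21753 + 12684) = -3273/(-9069) = -3273*(-1)/9069 = -3*(-1091/9069) = 1091/3023 ≈ 0.36090)
(-30102 + P)*((-6476 - 1*3020) + 50089) = (-30102 + 1091/3023)*((-6476 - 1*3020) + 50089) = -90997255*((-6476 - 3020) + 50089)/3023 = -90997255*(-9496 + 50089)/3023 = -90997255/3023*40593 = -3693851572215/3023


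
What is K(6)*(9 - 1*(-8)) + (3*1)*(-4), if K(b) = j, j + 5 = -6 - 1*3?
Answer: -250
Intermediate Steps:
j = -14 (j = -5 + (-6 - 1*3) = -5 + (-6 - 3) = -5 - 9 = -14)
K(b) = -14
K(6)*(9 - 1*(-8)) + (3*1)*(-4) = -14*(9 - 1*(-8)) + (3*1)*(-4) = -14*(9 + 8) + 3*(-4) = -14*17 - 12 = -238 - 12 = -250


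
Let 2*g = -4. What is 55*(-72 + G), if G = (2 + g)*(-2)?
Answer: -3960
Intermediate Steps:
g = -2 (g = (½)*(-4) = -2)
G = 0 (G = (2 - 2)*(-2) = 0*(-2) = 0)
55*(-72 + G) = 55*(-72 + 0) = 55*(-72) = -3960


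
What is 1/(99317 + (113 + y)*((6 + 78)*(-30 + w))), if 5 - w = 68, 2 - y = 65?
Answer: -1/291283 ≈ -3.4331e-6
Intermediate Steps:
y = -63 (y = 2 - 1*65 = 2 - 65 = -63)
w = -63 (w = 5 - 1*68 = 5 - 68 = -63)
1/(99317 + (113 + y)*((6 + 78)*(-30 + w))) = 1/(99317 + (113 - 63)*((6 + 78)*(-30 - 63))) = 1/(99317 + 50*(84*(-93))) = 1/(99317 + 50*(-7812)) = 1/(99317 - 390600) = 1/(-291283) = -1/291283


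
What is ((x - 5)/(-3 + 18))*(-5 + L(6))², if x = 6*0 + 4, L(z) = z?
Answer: -1/15 ≈ -0.066667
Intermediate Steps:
x = 4 (x = 0 + 4 = 4)
((x - 5)/(-3 + 18))*(-5 + L(6))² = ((4 - 5)/(-3 + 18))*(-5 + 6)² = -1/15*1² = -1*1/15*1 = -1/15*1 = -1/15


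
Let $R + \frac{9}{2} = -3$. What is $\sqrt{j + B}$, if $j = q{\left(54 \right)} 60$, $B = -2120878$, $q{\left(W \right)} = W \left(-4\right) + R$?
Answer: $4 i \sqrt{133393} \approx 1460.9 i$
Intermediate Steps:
$R = - \frac{15}{2}$ ($R = - \frac{9}{2} - 3 = - \frac{15}{2} \approx -7.5$)
$q{\left(W \right)} = - \frac{15}{2} - 4 W$ ($q{\left(W \right)} = W \left(-4\right) - \frac{15}{2} = - 4 W - \frac{15}{2} = - \frac{15}{2} - 4 W$)
$j = -13410$ ($j = \left(- \frac{15}{2} - 216\right) 60 = \left(- \frac{447}{2}\right) 60 = -13410$)
$\sqrt{j + B} = \sqrt{-13410 - 2120878} = \sqrt{-2134288} = 4 i \sqrt{133393}$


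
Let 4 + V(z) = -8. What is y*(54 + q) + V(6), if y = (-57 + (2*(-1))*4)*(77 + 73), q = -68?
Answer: 136488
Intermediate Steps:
y = -9750 (y = (-57 - 2*4)*150 = (-57 - 8)*150 = -65*150 = -9750)
V(z) = -12 (V(z) = -4 - 8 = -12)
y*(54 + q) + V(6) = -9750*(54 - 68) - 12 = -9750*(-14) - 12 = 136500 - 12 = 136488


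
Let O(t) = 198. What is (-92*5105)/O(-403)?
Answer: -234830/99 ≈ -2372.0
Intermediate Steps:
(-92*5105)/O(-403) = -92*5105/198 = -469660*1/198 = -234830/99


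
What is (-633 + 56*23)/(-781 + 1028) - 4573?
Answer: -1128876/247 ≈ -4570.4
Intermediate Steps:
(-633 + 56*23)/(-781 + 1028) - 4573 = (-633 + 1288)/247 - 4573 = 655*(1/247) - 4573 = 655/247 - 4573 = -1128876/247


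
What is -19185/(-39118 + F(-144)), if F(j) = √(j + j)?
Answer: 375239415/765109106 + 57555*I*√2/382554553 ≈ 0.49044 + 0.00021277*I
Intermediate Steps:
F(j) = √2*√j (F(j) = √(2*j) = √2*√j)
-19185/(-39118 + F(-144)) = -19185/(-39118 + √2*√(-144)) = -19185/(-39118 + √2*(12*I)) = -19185/(-39118 + 12*I*√2)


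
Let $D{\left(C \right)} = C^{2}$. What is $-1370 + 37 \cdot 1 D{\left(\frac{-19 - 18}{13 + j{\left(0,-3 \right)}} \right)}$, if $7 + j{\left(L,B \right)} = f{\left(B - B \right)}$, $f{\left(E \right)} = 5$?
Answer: $- \frac{115117}{121} \approx -951.38$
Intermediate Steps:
$j{\left(L,B \right)} = -2$ ($j{\left(L,B \right)} = -7 + 5 = -2$)
$-1370 + 37 \cdot 1 D{\left(\frac{-19 - 18}{13 + j{\left(0,-3 \right)}} \right)} = -1370 + 37 \cdot 1 \left(\frac{-19 - 18}{13 - 2}\right)^{2} = -1370 + 37 \left(- \frac{37}{11}\right)^{2} = -1370 + 37 \cdot \frac{1369}{121} = -1370 + \frac{50653}{121} = - \frac{115117}{121}$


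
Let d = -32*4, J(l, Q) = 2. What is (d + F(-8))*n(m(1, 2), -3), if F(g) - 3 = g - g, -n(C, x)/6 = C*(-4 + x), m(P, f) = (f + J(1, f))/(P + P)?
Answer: -10500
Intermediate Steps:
m(P, f) = (2 + f)/(2*P) (m(P, f) = (f + 2)/(P + P) = (2 + f)/((2*P)) = (2 + f)*(1/(2*P)) = (2 + f)/(2*P))
n(C, x) = -6*C*(-4 + x)
d = -128
F(g) = 3 (F(g) = 3 + (g - g) = 3 + 0 = 3)
(d + F(-8))*n(m(1, 2), -3) = (-128 + 3)*(6*((½)*(2 + 2)/1)*(4 - 1*(-3))) = -750*(½)*1*4*(4 + 3) = -750*2*7 = -125*84 = -10500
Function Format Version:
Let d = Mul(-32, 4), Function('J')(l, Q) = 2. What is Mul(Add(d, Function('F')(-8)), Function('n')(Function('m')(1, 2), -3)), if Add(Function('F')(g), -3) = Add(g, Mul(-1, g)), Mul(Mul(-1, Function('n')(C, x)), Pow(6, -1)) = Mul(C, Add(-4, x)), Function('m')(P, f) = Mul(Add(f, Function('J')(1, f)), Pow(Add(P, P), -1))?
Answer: -10500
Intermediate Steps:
Function('m')(P, f) = Mul(Rational(1, 2), Pow(P, -1), Add(2, f)) (Function('m')(P, f) = Mul(Add(f, 2), Pow(Add(P, P), -1)) = Mul(Add(2, f), Pow(Mul(2, P), -1)) = Mul(Add(2, f), Mul(Rational(1, 2), Pow(P, -1))) = Mul(Rational(1, 2), Pow(P, -1), Add(2, f)))
Function('n')(C, x) = Mul(-6, C, Add(-4, x)) (Function('n')(C, x) = Mul(-6, Mul(C, Add(-4, x))) = Mul(-6, C, Add(-4, x)))
d = -128
Function('F')(g) = 3 (Function('F')(g) = Add(3, Add(g, Mul(-1, g))) = Add(3, 0) = 3)
Mul(Add(d, Function('F')(-8)), Function('n')(Function('m')(1, 2), -3)) = Mul(Add(-128, 3), Mul(6, Mul(Rational(1, 2), Pow(1, -1), Add(2, 2)), Add(4, Mul(-1, -3)))) = Mul(-125, Mul(6, Mul(Rational(1, 2), 1, 4), Add(4, 3))) = Mul(-125, Mul(6, 2, 7)) = Mul(-125, 84) = -10500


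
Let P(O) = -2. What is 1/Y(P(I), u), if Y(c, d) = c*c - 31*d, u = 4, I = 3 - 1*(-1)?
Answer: -1/120 ≈ -0.0083333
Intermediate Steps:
I = 4 (I = 3 + 1 = 4)
Y(c, d) = c² - 31*d
1/Y(P(I), u) = 1/((-2)² - 31*4) = 1/(4 - 124) = 1/(-120) = -1/120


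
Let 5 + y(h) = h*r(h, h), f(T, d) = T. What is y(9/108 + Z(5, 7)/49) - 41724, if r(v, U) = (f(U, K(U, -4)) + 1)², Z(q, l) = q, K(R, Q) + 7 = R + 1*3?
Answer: -8483347255907/203297472 ≈ -41729.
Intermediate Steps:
K(R, Q) = -4 + R (K(R, Q) = -7 + (R + 1*3) = -7 + (R + 3) = -7 + (3 + R) = -4 + R)
r(v, U) = (1 + U)² (r(v, U) = (U + 1)² = (1 + U)²)
y(h) = -5 + h*(1 + h)²
y(9/108 + Z(5, 7)/49) - 41724 = (-5 + (9/108 + 5/49)*(1 + (9/108 + 5/49))²) - 41724 = (-5 + (9*(1/108) + 5*(1/49))*(1 + (9*(1/108) + 5*(1/49)))²) - 41724 = (-5 + (1/12 + 5/49)*(1 + (1/12 + 5/49))²) - 41724 = (-5 + 109*(1 + 109/588)²/588) - 41724 = (-5 + 109*(697/588)²/588) - 41724 = (-5 + (109/588)*(485809/345744)) - 41724 = (-5 + 52953181/203297472) - 41724 = -963534179/203297472 - 41724 = -8483347255907/203297472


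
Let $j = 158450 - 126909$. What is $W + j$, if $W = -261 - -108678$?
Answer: $139958$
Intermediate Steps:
$j = 31541$
$W = 108417$ ($W = -261 + 108678 = 108417$)
$W + j = 108417 + 31541 = 139958$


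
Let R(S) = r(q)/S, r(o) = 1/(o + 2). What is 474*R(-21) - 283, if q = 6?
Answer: -8003/28 ≈ -285.82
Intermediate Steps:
r(o) = 1/(2 + o)
R(S) = 1/(8*S) (R(S) = 1/((2 + 6)*S) = 1/(8*S))
474*R(-21) - 283 = 474*((⅛)/(-21)) - 283 = 474*((⅛)*(-1/21)) - 283 = 474*(-1/168) - 283 = -79/28 - 283 = -8003/28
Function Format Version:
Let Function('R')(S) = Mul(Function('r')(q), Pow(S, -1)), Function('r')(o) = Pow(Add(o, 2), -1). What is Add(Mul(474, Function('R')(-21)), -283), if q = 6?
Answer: Rational(-8003, 28) ≈ -285.82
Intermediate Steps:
Function('r')(o) = Pow(Add(2, o), -1)
Function('R')(S) = Mul(Rational(1, 8), Pow(S, -1)) (Function('R')(S) = Mul(Pow(Add(2, 6), -1), Pow(S, -1)) = Mul(Pow(8, -1), Pow(S, -1)) = Mul(Rational(1, 8), Pow(S, -1)))
Add(Mul(474, Function('R')(-21)), -283) = Add(Mul(474, Mul(Rational(1, 8), Pow(-21, -1))), -283) = Add(Mul(474, Mul(Rational(1, 8), Rational(-1, 21))), -283) = Add(Mul(474, Rational(-1, 168)), -283) = Add(Rational(-79, 28), -283) = Rational(-8003, 28)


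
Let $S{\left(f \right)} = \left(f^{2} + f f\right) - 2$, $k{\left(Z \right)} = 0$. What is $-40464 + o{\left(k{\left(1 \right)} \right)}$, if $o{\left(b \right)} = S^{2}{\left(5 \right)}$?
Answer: $-38160$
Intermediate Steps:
$S{\left(f \right)} = -2 + 2 f^{2}$ ($S{\left(f \right)} = \left(f^{2} + f^{2}\right) - 2 = 2 f^{2} - 2 = -2 + 2 f^{2}$)
$o{\left(b \right)} = 2304$ ($o{\left(b \right)} = \left(-2 + 2 \cdot 5^{2}\right)^{2} = \left(-2 + 2 \cdot 25\right)^{2} = \left(-2 + 50\right)^{2} = 48^{2} = 2304$)
$-40464 + o{\left(k{\left(1 \right)} \right)} = -40464 + 2304 = -38160$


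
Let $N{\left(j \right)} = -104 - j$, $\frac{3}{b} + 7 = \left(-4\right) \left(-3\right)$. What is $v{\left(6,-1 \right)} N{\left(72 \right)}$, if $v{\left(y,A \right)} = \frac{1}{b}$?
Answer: $- \frac{880}{3} \approx -293.33$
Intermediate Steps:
$b = \frac{3}{5}$ ($b = \frac{3}{-7 - -12} = \frac{3}{-7 + 12} = \frac{3}{5} \approx 0.6$)
$v{\left(y,A \right)} = \frac{5}{3}$ ($v{\left(y,A \right)} = \frac{1}{\frac{3}{5}} = \frac{5}{3}$)
$v{\left(6,-1 \right)} N{\left(72 \right)} = \frac{5 \left(-104 - 72\right)}{3} = \frac{5}{3} \left(-176\right) = - \frac{880}{3}$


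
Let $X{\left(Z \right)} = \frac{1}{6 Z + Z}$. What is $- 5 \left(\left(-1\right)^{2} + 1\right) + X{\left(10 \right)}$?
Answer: $- \frac{699}{70} \approx -9.9857$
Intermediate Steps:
$X{\left(Z \right)} = \frac{1}{7 Z}$
$- 5 \left(\left(-1\right)^{2} + 1\right) + X{\left(10 \right)} = - 5 \left(\left(-1\right)^{2} + 1\right) + \frac{1}{7 \cdot 10} = - 5 \left(1 + 1\right) + \frac{1}{7} \cdot \frac{1}{10} = \left(-5\right) 2 + \frac{1}{70} = -10 + \frac{1}{70} = - \frac{699}{70}$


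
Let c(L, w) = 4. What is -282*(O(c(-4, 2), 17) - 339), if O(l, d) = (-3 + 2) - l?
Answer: 97008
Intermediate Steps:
O(l, d) = -1 - l
-282*(O(c(-4, 2), 17) - 339) = -282*((-1 - 1*4) - 339) = -282*((-1 - 4) - 339) = -282*(-5 - 339) = -282*(-344) = 97008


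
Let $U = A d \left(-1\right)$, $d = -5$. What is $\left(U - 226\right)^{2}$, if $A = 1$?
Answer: $48841$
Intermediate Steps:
$U = 5$ ($U = 1 \left(-5\right) \left(-1\right) = \left(-5\right) \left(-1\right) = 5$)
$\left(U - 226\right)^{2} = \left(5 - 226\right)^{2} = \left(-221\right)^{2} = 48841$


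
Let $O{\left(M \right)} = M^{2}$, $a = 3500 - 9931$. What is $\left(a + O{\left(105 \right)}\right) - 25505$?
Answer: $-20911$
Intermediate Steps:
$a = -6431$
$\left(a + O{\left(105 \right)}\right) - 25505 = \left(-6431 + 105^{2}\right) - 25505 = \left(-6431 + 11025\right) - 25505 = 4594 - 25505 = -20911$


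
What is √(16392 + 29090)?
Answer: √45482 ≈ 213.27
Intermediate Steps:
√(16392 + 29090) = √45482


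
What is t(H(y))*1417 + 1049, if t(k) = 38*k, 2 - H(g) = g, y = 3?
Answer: -52797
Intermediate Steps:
H(g) = 2 - g
t(H(y))*1417 + 1049 = (38*(2 - 1*3))*1417 + 1049 = (38*(2 - 3))*1417 + 1049 = (38*(-1))*1417 + 1049 = -38*1417 + 1049 = -53846 + 1049 = -52797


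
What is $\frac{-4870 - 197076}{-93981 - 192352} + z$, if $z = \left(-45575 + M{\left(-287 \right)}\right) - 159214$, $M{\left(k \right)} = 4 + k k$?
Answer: $- \frac{35051538582}{286333} \approx -1.2242 \cdot 10^{5}$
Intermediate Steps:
$M{\left(k \right)} = 4 + k^{2}$
$z = -122416$ ($z = \left(-45575 + \left(4 + \left(-287\right)^{2}\right)\right) - 159214 = \left(-45575 + \left(4 + 82369\right)\right) - 159214 = \left(-45575 + 82373\right) - 159214 = 36798 - 159214 = -122416$)
$\frac{-4870 - 197076}{-93981 - 192352} + z = \frac{-4870 - 197076}{-93981 - 192352} - 122416 = - \frac{201946}{-286333} - 122416 = \left(-201946\right) \left(- \frac{1}{286333}\right) - 122416 = \frac{201946}{286333} - 122416 = - \frac{35051538582}{286333}$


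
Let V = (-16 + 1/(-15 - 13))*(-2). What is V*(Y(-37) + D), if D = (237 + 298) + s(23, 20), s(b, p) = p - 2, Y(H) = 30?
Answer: 261767/14 ≈ 18698.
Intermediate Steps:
s(b, p) = -2 + p
V = 449/14 (V = (-16 + 1/(-28))*(-2) = (-16 - 1/28)*(-2) = -449/28*(-2) = 449/14 ≈ 32.071)
D = 553 (D = (237 + 298) + (-2 + 20) = 535 + 18 = 553)
V*(Y(-37) + D) = 449*(30 + 553)/14 = (449/14)*583 = 261767/14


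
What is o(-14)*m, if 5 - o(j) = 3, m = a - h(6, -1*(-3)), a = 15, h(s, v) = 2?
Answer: 26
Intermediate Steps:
m = 13 (m = 15 - 1*2 = 15 - 2 = 13)
o(j) = 2 (o(j) = 5 - 1*3 = 5 - 3 = 2)
o(-14)*m = 2*13 = 26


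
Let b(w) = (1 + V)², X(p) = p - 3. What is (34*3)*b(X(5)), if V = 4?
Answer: 2550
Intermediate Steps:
X(p) = -3 + p
b(w) = 25 (b(w) = (1 + 4)² = 5² = 25)
(34*3)*b(X(5)) = (34*3)*25 = 102*25 = 2550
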